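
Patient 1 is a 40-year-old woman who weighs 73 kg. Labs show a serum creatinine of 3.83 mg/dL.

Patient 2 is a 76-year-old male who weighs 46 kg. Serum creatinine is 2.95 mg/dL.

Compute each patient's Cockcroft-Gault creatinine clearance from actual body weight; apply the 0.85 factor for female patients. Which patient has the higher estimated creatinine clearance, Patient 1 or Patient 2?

Patient 1: CrCl = (140 − 40) × 73 / (72 × 3.83) × 0.85 = 7300.0 / 275.76 × 0.85 ≈ 22.5 mL/min
Patient 2: CrCl = (140 − 76) × 46 / (72 × 2.95) = 2944.0 / 212.40 ≈ 13.9 mL/min
22.5 vs 13.9 mL/min → Patient 1 is higher.

Patient 1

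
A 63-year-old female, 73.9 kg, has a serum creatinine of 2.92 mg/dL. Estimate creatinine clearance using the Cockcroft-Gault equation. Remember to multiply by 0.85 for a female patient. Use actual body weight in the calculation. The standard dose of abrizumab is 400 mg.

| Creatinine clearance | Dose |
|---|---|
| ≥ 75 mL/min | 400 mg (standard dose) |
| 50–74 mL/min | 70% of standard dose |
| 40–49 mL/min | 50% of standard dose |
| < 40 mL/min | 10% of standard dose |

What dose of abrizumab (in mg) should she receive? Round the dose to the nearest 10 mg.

40 mg

CrCl = (140 − 63) × 73.9 / (72 × 2.92) × 0.85 = 5690.3 / 210.24 × 0.85 ≈ 23.0 mL/min
CrCl ≈ 23 mL/min → bracket < 40 mL/min.
10% of 400 mg = 40 mg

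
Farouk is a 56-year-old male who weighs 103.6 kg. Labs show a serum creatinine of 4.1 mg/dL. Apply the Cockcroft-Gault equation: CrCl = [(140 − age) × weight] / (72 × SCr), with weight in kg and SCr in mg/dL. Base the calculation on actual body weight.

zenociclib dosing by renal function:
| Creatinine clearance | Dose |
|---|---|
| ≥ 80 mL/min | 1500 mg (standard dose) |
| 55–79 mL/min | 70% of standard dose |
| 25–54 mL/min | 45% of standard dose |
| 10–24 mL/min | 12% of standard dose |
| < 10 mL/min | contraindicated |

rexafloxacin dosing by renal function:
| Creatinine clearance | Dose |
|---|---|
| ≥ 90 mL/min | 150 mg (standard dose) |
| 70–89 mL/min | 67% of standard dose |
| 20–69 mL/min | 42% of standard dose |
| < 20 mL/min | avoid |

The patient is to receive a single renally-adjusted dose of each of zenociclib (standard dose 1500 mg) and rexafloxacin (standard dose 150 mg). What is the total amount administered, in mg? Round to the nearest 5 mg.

740 mg

CrCl = (140 − 56) × 103.6 / (72 × 4.1) = 8702.4 / 295.20 ≈ 29.5 mL/min
CrCl ≈ 29 mL/min.
zenociclib: 25–54 mL/min → 45% of 1500 mg = 675 mg.
rexafloxacin: 20–69 mL/min → 42% of 150 mg = 63 mg.
Total = 675 + 63 = 738 mg.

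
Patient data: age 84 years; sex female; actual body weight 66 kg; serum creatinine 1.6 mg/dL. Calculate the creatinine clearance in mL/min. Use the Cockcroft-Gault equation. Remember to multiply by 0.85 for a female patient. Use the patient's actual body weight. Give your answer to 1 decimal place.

CrCl = (140 − 84) × 66 / (72 × 1.6) × 0.85 = 3696.0 / 115.20 × 0.85 ≈ 27.3 mL/min

27.3 mL/min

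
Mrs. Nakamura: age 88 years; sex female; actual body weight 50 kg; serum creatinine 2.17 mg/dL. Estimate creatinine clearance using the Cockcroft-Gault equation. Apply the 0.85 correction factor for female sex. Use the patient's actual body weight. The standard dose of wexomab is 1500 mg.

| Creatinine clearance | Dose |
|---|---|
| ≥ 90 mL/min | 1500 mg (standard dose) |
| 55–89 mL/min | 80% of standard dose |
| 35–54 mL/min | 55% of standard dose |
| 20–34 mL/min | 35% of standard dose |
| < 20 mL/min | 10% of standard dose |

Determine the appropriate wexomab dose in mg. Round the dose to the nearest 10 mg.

CrCl = (140 − 88) × 50 / (72 × 2.17) × 0.85 = 2600.0 / 156.24 × 0.85 ≈ 14.1 mL/min
CrCl ≈ 14 mL/min → bracket < 20 mL/min.
10% of 1500 mg = 150 mg

150 mg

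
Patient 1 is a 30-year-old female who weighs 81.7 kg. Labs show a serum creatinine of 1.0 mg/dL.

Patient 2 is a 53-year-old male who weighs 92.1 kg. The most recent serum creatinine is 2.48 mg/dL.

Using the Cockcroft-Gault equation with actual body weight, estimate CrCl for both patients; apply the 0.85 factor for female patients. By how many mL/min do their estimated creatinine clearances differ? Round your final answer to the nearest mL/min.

61 mL/min

Patient 1: CrCl = (140 − 30) × 81.7 / (72 × 1) × 0.85 = 8987.0 / 72.00 × 0.85 ≈ 106.1 mL/min
Patient 2: CrCl = (140 − 53) × 92.1 / (72 × 2.48) = 8012.7 / 178.56 ≈ 44.9 mL/min
|106.1 − 44.9| = 61.2 mL/min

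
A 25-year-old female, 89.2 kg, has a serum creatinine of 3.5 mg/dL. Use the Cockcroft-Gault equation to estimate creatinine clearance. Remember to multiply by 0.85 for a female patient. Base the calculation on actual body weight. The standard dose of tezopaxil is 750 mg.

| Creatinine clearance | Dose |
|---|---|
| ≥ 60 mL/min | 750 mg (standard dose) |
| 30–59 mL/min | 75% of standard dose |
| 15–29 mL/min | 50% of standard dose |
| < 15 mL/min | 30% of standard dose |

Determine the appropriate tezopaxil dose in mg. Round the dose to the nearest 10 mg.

560 mg

CrCl = (140 − 25) × 89.2 / (72 × 3.5) × 0.85 = 10258.0 / 252.00 × 0.85 ≈ 34.6 mL/min
CrCl ≈ 35 mL/min → bracket 30–59 mL/min.
75% of 750 mg = 562.5 mg → 560 mg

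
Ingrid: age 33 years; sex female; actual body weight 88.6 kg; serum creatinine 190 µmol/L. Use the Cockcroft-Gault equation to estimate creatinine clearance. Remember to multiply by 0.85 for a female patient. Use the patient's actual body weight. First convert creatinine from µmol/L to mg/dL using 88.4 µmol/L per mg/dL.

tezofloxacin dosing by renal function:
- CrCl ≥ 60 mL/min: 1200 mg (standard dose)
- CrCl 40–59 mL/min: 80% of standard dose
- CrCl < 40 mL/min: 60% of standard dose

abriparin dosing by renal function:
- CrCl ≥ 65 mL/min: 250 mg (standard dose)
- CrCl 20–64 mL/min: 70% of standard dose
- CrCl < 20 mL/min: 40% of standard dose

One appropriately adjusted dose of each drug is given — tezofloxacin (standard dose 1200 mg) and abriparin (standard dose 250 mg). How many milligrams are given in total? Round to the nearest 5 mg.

1135 mg

SCr = 190 / 88.4 = 2.149 mg/dL
CrCl = (140 − 33) × 88.6 / (72 × 2.149) × 0.85 = 9480.2 / 154.73 × 0.85 ≈ 52.1 mL/min
CrCl ≈ 52 mL/min.
tezofloxacin: 40–59 mL/min → 80% of 1200 mg = 960 mg.
abriparin: 20–64 mL/min → 70% of 250 mg = 175 mg.
Total = 960 + 175 = 1135 mg.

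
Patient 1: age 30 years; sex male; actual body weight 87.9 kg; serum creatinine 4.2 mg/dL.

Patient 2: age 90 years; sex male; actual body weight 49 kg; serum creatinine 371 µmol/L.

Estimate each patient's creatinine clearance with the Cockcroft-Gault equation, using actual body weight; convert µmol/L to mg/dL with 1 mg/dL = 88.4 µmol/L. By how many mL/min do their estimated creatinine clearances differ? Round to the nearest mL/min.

Patient 1: CrCl = (140 − 30) × 87.9 / (72 × 4.2) = 9669.0 / 302.40 ≈ 32.0 mL/min
Patient 2: SCr = 371 / 88.4 = 4.197 mg/dL
Patient 2: CrCl = (140 − 90) × 49 / (72 × 4.197) = 2450.0 / 302.18 ≈ 8.1 mL/min
|32.0 − 8.1| = 23.9 mL/min

24 mL/min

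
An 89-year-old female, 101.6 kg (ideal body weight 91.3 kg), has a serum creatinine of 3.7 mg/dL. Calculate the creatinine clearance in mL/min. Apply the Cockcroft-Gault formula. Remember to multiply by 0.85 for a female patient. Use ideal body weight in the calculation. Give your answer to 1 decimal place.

14.9 mL/min

CrCl = (140 − 89) × 91.3 / (72 × 3.7) × 0.85 = 4656.3 / 266.40 × 0.85 ≈ 14.9 mL/min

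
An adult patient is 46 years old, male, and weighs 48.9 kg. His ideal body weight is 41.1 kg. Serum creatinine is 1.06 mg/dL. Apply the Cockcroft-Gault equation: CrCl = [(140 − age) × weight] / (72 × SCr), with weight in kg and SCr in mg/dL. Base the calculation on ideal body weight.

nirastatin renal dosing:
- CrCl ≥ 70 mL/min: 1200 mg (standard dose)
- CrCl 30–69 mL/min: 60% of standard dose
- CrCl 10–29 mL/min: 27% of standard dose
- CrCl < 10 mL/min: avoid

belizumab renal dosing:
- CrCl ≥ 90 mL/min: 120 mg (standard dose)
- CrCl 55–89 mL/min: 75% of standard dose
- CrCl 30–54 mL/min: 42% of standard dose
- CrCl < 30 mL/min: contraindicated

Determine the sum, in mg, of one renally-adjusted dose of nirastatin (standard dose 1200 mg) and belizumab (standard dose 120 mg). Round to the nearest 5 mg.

CrCl = (140 − 46) × 41.1 / (72 × 1.06) = 3863.4 / 76.32 ≈ 50.6 mL/min
CrCl ≈ 51 mL/min.
nirastatin: 30–69 mL/min → 60% of 1200 mg = 720 mg.
belizumab: 30–54 mL/min → 42% of 120 mg = 50.4 mg.
Total = 720 + 50.4 = 770.4 mg.

770 mg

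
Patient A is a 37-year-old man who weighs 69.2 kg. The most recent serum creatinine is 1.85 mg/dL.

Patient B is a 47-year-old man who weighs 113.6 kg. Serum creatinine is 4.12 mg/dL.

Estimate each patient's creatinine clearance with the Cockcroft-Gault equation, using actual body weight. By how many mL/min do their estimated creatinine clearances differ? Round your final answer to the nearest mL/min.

Patient A: CrCl = (140 − 37) × 69.2 / (72 × 1.85) = 7127.6 / 133.20 ≈ 53.5 mL/min
Patient B: CrCl = (140 − 47) × 113.6 / (72 × 4.12) = 10564.8 / 296.64 ≈ 35.6 mL/min
|53.5 − 35.6| = 17.9 mL/min

18 mL/min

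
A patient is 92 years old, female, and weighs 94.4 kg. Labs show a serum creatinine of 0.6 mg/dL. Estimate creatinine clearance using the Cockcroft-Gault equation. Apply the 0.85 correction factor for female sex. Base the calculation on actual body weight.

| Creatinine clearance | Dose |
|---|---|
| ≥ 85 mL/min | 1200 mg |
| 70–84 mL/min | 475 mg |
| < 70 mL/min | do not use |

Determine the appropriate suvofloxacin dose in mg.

1200 mg

CrCl = (140 − 92) × 94.4 / (72 × 0.6) × 0.85 = 4531.2 / 43.20 × 0.85 ≈ 89.2 mL/min
CrCl ≈ 89 mL/min → bracket ≥ 85 mL/min.
Dose for this bracket: 1200 mg.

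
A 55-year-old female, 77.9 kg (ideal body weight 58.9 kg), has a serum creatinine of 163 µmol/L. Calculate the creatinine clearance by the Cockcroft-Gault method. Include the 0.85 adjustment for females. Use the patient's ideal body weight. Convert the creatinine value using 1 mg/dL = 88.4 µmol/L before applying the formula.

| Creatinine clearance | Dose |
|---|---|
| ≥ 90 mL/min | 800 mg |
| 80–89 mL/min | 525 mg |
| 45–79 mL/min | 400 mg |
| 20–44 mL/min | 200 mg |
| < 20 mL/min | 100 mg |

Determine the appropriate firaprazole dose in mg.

SCr = 163 / 88.4 = 1.844 mg/dL
CrCl = (140 − 55) × 58.9 / (72 × 1.844) × 0.85 = 5006.5 / 132.77 × 0.85 ≈ 32.1 mL/min
CrCl ≈ 32 mL/min → bracket 20–44 mL/min.
Dose for this bracket: 200 mg.

200 mg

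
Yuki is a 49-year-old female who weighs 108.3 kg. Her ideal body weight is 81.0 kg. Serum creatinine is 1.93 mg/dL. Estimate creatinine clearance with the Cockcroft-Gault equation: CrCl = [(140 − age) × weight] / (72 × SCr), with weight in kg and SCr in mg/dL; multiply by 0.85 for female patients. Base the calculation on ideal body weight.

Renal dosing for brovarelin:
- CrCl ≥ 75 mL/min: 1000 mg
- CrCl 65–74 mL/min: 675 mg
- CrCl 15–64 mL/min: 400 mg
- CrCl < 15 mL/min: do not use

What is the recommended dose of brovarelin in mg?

CrCl = (140 − 49) × 81 / (72 × 1.93) × 0.85 = 7371.0 / 138.96 × 0.85 ≈ 45.1 mL/min
CrCl ≈ 45 mL/min → bracket 15–64 mL/min.
Dose for this bracket: 400 mg.

400 mg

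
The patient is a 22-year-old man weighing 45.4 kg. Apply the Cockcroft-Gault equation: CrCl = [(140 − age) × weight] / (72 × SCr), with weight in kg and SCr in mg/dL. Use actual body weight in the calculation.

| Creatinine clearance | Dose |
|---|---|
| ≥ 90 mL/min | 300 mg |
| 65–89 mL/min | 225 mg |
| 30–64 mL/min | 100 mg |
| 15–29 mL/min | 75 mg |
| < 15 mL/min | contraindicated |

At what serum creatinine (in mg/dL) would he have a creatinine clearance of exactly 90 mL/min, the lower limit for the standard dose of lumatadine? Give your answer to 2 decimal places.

0.83 mg/dL

Standard dose requires CrCl ≥ 90 mL/min.
Set (140 − 22) × 45.4 / (72 × SCr) = 90
SCr = (140 − 22) × 45.4 / (72 × 90) = 0.827 mg/dL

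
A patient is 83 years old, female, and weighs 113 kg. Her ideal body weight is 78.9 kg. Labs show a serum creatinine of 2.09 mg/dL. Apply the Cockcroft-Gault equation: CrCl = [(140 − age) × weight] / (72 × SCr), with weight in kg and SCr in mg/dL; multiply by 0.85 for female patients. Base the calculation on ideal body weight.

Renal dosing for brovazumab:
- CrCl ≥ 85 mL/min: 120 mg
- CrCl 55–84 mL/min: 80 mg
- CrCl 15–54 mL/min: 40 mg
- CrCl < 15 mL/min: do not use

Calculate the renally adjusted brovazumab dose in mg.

CrCl = (140 − 83) × 78.9 / (72 × 2.09) × 0.85 = 4497.3 / 150.48 × 0.85 ≈ 25.4 mL/min
CrCl ≈ 25 mL/min → bracket 15–54 mL/min.
Dose for this bracket: 40 mg.

40 mg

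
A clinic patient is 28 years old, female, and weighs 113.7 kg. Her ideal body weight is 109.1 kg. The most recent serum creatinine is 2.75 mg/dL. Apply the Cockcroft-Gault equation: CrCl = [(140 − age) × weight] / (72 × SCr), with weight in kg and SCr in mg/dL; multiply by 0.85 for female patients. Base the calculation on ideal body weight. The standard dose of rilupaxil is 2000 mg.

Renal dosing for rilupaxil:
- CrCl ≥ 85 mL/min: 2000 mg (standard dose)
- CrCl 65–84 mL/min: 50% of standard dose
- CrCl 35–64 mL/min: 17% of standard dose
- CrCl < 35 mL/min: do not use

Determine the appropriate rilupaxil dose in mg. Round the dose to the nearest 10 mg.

340 mg

CrCl = (140 − 28) × 109.1 / (72 × 2.75) × 0.85 = 12219.2 / 198.00 × 0.85 ≈ 52.5 mL/min
CrCl ≈ 52 mL/min → bracket 35–64 mL/min.
17% of 2000 mg = 340 mg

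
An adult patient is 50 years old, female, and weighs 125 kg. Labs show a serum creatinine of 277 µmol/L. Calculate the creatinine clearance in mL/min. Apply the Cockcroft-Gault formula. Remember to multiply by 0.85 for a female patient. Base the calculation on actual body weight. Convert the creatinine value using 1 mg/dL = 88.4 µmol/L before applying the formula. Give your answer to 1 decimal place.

42.4 mL/min

SCr = 277 / 88.4 = 3.133 mg/dL
CrCl = (140 − 50) × 125 / (72 × 3.133) × 0.85 = 11250.0 / 225.58 × 0.85 ≈ 42.4 mL/min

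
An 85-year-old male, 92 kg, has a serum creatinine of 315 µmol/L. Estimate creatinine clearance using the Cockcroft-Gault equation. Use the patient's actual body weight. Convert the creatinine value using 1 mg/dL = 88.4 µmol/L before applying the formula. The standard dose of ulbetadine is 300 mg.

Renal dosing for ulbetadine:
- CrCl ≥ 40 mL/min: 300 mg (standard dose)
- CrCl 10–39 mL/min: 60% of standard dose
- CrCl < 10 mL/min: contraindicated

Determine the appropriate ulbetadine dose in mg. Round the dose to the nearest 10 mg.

180 mg

SCr = 315 / 88.4 = 3.563 mg/dL
CrCl = (140 − 85) × 92 / (72 × 3.563) = 5060.0 / 256.54 ≈ 19.7 mL/min
CrCl ≈ 20 mL/min → bracket 10–39 mL/min.
60% of 300 mg = 180 mg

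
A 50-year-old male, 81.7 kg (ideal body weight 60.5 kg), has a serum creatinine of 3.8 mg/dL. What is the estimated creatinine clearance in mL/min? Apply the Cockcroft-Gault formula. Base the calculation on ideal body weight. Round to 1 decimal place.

CrCl = (140 − 50) × 60.5 / (72 × 3.8) = 5445.0 / 273.60 ≈ 19.9 mL/min

19.9 mL/min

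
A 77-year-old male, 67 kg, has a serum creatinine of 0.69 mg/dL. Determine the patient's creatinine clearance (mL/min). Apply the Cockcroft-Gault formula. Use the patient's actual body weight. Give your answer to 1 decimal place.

CrCl = (140 − 77) × 67 / (72 × 0.69) = 4221.0 / 49.68 ≈ 85.0 mL/min

85.0 mL/min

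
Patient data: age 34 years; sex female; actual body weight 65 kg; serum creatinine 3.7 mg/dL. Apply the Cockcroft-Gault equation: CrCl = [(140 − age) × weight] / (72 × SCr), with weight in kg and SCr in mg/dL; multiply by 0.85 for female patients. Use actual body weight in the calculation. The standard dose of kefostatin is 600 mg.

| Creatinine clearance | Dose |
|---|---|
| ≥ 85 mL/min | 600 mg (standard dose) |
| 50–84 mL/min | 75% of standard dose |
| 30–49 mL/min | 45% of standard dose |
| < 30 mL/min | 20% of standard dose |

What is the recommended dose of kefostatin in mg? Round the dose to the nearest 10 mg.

120 mg

CrCl = (140 − 34) × 65 / (72 × 3.7) × 0.85 = 6890.0 / 266.40 × 0.85 ≈ 22.0 mL/min
CrCl ≈ 22 mL/min → bracket < 30 mL/min.
20% of 600 mg = 120 mg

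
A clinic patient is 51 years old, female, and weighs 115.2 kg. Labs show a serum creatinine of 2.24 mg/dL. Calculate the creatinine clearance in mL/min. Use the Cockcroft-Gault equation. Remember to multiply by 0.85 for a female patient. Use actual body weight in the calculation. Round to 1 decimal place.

CrCl = (140 − 51) × 115.2 / (72 × 2.24) × 0.85 = 10252.8 / 161.28 × 0.85 ≈ 54.0 mL/min

54.0 mL/min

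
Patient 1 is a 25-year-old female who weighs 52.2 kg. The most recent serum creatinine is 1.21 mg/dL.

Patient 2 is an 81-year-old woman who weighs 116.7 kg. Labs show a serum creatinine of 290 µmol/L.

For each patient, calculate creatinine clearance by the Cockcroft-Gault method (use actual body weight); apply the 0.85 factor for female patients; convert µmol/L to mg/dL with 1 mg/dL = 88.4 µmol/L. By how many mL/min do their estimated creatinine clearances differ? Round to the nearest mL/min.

Patient 1: CrCl = (140 − 25) × 52.2 / (72 × 1.21) × 0.85 = 6003.0 / 87.12 × 0.85 ≈ 58.6 mL/min
Patient 2: SCr = 290 / 88.4 = 3.281 mg/dL
Patient 2: CrCl = (140 − 81) × 116.7 / (72 × 3.281) × 0.85 = 6885.3 / 236.23 × 0.85 ≈ 24.8 mL/min
|58.6 − 24.8| = 33.8 mL/min

34 mL/min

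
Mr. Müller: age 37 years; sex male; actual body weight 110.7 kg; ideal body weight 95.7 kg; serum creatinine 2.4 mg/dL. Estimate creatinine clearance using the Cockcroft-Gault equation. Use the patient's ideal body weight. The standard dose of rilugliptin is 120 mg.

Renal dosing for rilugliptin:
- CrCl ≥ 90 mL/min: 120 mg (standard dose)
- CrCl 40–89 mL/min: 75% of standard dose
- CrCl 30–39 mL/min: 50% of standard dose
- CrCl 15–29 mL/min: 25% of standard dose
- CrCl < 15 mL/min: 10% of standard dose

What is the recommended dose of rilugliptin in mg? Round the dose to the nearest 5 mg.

90 mg

CrCl = (140 − 37) × 95.7 / (72 × 2.4) = 9857.1 / 172.80 ≈ 57.0 mL/min
CrCl ≈ 57 mL/min → bracket 40–89 mL/min.
75% of 120 mg = 90 mg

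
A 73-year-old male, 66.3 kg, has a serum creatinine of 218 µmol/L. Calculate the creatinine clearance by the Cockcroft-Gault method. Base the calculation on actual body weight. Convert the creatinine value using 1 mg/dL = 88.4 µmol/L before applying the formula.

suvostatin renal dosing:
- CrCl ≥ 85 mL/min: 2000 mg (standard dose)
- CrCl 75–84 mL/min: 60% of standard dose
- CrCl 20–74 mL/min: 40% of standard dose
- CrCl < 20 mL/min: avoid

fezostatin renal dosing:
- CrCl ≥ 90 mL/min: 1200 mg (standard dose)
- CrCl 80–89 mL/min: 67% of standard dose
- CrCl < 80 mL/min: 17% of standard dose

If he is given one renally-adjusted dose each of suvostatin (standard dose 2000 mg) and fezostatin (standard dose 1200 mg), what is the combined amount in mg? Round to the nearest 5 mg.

SCr = 218 / 88.4 = 2.466 mg/dL
CrCl = (140 − 73) × 66.3 / (72 × 2.466) = 4442.1 / 177.55 ≈ 25.0 mL/min
CrCl ≈ 25 mL/min.
suvostatin: 20–74 mL/min → 40% of 2000 mg = 800 mg.
fezostatin: < 80 mL/min → 17% of 1200 mg = 204 mg.
Total = 800 + 204 = 1004 mg.

1005 mg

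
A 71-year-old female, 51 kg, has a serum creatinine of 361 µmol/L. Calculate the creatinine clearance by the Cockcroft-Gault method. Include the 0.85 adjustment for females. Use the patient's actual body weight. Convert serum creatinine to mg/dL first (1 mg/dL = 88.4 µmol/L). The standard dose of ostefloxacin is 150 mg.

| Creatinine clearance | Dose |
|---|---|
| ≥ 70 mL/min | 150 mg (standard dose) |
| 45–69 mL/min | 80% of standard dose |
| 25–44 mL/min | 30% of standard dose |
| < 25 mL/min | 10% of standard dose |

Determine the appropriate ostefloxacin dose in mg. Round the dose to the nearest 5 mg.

SCr = 361 / 88.4 = 4.084 mg/dL
CrCl = (140 − 71) × 51 / (72 × 4.084) × 0.85 = 3519.0 / 294.05 × 0.85 ≈ 10.2 mL/min
CrCl ≈ 10 mL/min → bracket < 25 mL/min.
10% of 150 mg = 15 mg

15 mg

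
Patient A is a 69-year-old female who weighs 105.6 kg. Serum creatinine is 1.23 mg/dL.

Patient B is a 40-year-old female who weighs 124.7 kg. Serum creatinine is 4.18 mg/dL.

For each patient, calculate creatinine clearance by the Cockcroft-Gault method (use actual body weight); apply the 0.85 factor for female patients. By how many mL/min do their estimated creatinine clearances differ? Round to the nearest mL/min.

Patient A: CrCl = (140 − 69) × 105.6 / (72 × 1.23) × 0.85 = 7497.6 / 88.56 × 0.85 ≈ 72.0 mL/min
Patient B: CrCl = (140 − 40) × 124.7 / (72 × 4.18) × 0.85 = 12470.0 / 300.96 × 0.85 ≈ 35.2 mL/min
|72.0 − 35.2| = 36.8 mL/min

37 mL/min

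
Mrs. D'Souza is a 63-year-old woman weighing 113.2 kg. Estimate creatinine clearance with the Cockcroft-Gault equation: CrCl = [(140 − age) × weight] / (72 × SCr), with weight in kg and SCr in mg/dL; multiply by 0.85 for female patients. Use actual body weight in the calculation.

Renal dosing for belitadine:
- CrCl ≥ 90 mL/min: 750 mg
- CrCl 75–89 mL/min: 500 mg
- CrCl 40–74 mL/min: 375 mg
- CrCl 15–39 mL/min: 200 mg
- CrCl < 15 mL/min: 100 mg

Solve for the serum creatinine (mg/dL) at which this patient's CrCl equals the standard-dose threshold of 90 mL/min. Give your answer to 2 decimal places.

Standard dose requires CrCl ≥ 90 mL/min.
Set (140 − 63) × 113.2 × 0.85 / (72 × SCr) = 90
SCr = (140 − 63) × 113.2 × 0.85 / (72 × 90) = 1.143 mg/dL

1.14 mg/dL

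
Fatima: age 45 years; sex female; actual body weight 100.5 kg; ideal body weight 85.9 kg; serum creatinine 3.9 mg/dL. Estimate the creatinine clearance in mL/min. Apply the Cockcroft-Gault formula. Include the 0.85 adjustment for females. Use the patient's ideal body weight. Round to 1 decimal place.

24.7 mL/min

CrCl = (140 − 45) × 85.9 / (72 × 3.9) × 0.85 = 8160.5 / 280.80 × 0.85 ≈ 24.7 mL/min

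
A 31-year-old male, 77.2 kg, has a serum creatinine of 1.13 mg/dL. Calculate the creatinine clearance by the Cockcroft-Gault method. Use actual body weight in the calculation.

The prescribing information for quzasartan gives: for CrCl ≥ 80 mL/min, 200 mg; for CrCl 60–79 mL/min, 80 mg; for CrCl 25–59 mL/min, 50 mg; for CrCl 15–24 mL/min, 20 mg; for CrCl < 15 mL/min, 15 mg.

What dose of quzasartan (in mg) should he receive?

CrCl = (140 − 31) × 77.2 / (72 × 1.13) = 8414.8 / 81.36 ≈ 103.4 mL/min
CrCl ≈ 103 mL/min → bracket ≥ 80 mL/min.
Dose for this bracket: 200 mg.

200 mg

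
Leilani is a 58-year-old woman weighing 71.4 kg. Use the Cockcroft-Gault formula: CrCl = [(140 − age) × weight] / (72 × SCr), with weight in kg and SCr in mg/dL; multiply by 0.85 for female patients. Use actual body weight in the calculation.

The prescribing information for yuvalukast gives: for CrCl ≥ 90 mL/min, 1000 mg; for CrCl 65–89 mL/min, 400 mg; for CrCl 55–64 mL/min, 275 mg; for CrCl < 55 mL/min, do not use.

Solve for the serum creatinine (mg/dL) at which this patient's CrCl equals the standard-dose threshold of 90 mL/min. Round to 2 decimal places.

Standard dose requires CrCl ≥ 90 mL/min.
Set (140 − 58) × 71.4 × 0.85 / (72 × SCr) = 90
SCr = (140 − 58) × 71.4 × 0.85 / (72 × 90) = 0.768 mg/dL

0.77 mg/dL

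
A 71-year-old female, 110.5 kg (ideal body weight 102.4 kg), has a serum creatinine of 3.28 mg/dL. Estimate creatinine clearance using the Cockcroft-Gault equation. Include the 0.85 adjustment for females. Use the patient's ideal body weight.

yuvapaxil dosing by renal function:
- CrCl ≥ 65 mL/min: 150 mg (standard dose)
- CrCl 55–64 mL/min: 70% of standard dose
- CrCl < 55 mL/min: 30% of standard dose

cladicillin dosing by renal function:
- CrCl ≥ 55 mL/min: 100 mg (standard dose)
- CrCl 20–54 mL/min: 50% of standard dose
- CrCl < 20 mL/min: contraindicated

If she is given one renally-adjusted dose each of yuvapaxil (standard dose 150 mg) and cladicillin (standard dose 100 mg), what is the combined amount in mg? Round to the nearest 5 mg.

CrCl = (140 − 71) × 102.4 / (72 × 3.28) × 0.85 = 7065.6 / 236.16 × 0.85 ≈ 25.4 mL/min
CrCl ≈ 25 mL/min.
yuvapaxil: < 55 mL/min → 30% of 150 mg = 45 mg.
cladicillin: 20–54 mL/min → 50% of 100 mg = 50 mg.
Total = 45 + 50 = 95 mg.

95 mg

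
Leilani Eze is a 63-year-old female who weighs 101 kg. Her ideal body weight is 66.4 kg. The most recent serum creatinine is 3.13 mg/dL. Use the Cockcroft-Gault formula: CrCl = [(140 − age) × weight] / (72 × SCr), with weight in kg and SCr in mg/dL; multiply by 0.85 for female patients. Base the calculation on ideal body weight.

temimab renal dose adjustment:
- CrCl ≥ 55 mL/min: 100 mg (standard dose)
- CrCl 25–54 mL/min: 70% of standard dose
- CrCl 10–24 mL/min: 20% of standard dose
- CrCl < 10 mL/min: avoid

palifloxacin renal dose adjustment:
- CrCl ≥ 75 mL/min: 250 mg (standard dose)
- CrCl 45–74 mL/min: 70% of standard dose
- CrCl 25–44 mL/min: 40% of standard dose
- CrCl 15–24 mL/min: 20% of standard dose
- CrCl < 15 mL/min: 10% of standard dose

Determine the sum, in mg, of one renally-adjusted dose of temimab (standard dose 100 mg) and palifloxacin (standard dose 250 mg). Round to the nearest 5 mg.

70 mg

CrCl = (140 − 63) × 66.4 / (72 × 3.13) × 0.85 = 5112.8 / 225.36 × 0.85 ≈ 19.3 mL/min
CrCl ≈ 19 mL/min.
temimab: 10–24 mL/min → 20% of 100 mg = 20 mg.
palifloxacin: 15–24 mL/min → 20% of 250 mg = 50 mg.
Total = 20 + 50 = 70 mg.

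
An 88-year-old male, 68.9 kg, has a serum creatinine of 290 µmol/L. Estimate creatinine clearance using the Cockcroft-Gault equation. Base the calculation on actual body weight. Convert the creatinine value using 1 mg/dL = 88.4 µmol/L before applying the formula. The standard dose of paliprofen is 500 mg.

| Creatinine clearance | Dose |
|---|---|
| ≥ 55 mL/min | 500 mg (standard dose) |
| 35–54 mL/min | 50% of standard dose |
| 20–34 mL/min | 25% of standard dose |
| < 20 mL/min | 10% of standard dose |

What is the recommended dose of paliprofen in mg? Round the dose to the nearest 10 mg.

SCr = 290 / 88.4 = 3.281 mg/dL
CrCl = (140 − 88) × 68.9 / (72 × 3.281) = 3582.8 / 236.23 ≈ 15.2 mL/min
CrCl ≈ 15 mL/min → bracket < 20 mL/min.
10% of 500 mg = 50 mg

50 mg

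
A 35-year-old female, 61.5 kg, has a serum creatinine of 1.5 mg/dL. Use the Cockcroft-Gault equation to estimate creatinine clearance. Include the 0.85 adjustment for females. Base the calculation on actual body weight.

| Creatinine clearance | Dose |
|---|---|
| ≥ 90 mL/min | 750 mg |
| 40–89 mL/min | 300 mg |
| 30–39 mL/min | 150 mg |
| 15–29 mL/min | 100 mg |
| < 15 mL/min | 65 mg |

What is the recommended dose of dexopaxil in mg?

300 mg

CrCl = (140 − 35) × 61.5 / (72 × 1.5) × 0.85 = 6457.5 / 108.00 × 0.85 ≈ 50.8 mL/min
CrCl ≈ 51 mL/min → bracket 40–89 mL/min.
Dose for this bracket: 300 mg.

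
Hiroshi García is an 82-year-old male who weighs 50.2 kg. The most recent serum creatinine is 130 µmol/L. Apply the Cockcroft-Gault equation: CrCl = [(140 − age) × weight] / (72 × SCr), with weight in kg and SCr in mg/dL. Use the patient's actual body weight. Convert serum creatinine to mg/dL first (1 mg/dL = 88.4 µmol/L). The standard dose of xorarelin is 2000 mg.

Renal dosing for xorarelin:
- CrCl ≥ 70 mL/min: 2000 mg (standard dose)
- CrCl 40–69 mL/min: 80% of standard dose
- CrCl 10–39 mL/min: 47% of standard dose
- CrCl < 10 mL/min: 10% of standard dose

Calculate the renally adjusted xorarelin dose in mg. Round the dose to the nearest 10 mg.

940 mg

SCr = 130 / 88.4 = 1.471 mg/dL
CrCl = (140 − 82) × 50.2 / (72 × 1.471) = 2911.6 / 105.91 ≈ 27.5 mL/min
CrCl ≈ 27 mL/min → bracket 10–39 mL/min.
47% of 2000 mg = 940 mg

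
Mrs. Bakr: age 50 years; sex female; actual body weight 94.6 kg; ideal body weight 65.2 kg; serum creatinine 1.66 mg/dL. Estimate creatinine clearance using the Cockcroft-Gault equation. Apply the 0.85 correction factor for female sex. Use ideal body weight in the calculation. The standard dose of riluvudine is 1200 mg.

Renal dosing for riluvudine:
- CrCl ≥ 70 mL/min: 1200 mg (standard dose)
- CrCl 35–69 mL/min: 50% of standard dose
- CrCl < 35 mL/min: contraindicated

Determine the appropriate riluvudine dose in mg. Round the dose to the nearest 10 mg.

600 mg

CrCl = (140 − 50) × 65.2 / (72 × 1.66) × 0.85 = 5868.0 / 119.52 × 0.85 ≈ 41.7 mL/min
CrCl ≈ 42 mL/min → bracket 35–69 mL/min.
50% of 1200 mg = 600 mg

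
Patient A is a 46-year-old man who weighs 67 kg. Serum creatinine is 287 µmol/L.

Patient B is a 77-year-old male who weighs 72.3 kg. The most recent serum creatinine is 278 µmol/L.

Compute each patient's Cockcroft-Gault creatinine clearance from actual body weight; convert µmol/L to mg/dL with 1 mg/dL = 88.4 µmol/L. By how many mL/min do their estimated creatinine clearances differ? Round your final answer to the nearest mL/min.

7 mL/min

Patient A: SCr = 287 / 88.4 = 3.247 mg/dL
Patient A: CrCl = (140 − 46) × 67 / (72 × 3.247) = 6298.0 / 233.78 ≈ 26.9 mL/min
Patient B: SCr = 278 / 88.4 = 3.145 mg/dL
Patient B: CrCl = (140 − 77) × 72.3 / (72 × 3.145) = 4554.9 / 226.44 ≈ 20.1 mL/min
|26.9 − 20.1| = 6.8 mL/min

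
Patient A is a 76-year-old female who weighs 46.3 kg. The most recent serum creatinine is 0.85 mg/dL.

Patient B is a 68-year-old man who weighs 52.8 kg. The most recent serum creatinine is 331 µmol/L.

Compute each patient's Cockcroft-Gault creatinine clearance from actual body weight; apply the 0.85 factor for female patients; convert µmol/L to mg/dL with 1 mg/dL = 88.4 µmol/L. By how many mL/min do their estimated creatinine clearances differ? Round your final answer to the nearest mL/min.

27 mL/min

Patient A: CrCl = (140 − 76) × 46.3 / (72 × 0.85) × 0.85 = 2963.2 / 61.20 × 0.85 ≈ 41.2 mL/min
Patient B: SCr = 331 / 88.4 = 3.744 mg/dL
Patient B: CrCl = (140 − 68) × 52.8 / (72 × 3.744) = 3801.6 / 269.57 ≈ 14.1 mL/min
|41.2 − 14.1| = 27.1 mL/min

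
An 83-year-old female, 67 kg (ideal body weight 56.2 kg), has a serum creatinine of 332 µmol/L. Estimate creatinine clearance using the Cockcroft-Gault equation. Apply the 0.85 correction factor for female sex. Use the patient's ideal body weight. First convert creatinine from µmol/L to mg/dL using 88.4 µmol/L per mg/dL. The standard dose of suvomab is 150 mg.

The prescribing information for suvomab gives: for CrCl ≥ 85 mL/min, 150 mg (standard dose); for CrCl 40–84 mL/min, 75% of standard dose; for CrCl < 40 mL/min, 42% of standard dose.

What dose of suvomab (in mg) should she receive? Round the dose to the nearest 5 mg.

SCr = 332 / 88.4 = 3.756 mg/dL
CrCl = (140 − 83) × 56.2 / (72 × 3.756) × 0.85 = 3203.4 / 270.43 × 0.85 ≈ 10.1 mL/min
CrCl ≈ 10 mL/min → bracket < 40 mL/min.
42% of 150 mg = 63 mg → 65 mg

65 mg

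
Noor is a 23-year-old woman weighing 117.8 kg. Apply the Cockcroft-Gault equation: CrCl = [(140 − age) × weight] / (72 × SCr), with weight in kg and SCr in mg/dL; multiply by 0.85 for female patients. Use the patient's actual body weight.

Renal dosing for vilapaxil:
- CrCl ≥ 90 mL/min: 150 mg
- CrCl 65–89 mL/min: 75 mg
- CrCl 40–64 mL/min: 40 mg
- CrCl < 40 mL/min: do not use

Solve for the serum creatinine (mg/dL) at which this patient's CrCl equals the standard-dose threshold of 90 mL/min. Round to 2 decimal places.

Standard dose requires CrCl ≥ 90 mL/min.
Set (140 − 23) × 117.8 × 0.85 / (72 × SCr) = 90
SCr = (140 − 23) × 117.8 × 0.85 / (72 × 90) = 1.808 mg/dL

1.81 mg/dL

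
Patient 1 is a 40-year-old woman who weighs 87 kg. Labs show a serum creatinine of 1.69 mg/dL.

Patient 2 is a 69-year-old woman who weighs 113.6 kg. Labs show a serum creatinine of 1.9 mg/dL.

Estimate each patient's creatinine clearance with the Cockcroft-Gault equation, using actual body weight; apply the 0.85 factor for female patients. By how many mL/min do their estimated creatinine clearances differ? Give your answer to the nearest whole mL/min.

11 mL/min

Patient 1: CrCl = (140 − 40) × 87 / (72 × 1.69) × 0.85 = 8700.0 / 121.68 × 0.85 ≈ 60.8 mL/min
Patient 2: CrCl = (140 − 69) × 113.6 / (72 × 1.9) × 0.85 = 8065.6 / 136.80 × 0.85 ≈ 50.1 mL/min
|60.8 − 50.1| = 10.7 mL/min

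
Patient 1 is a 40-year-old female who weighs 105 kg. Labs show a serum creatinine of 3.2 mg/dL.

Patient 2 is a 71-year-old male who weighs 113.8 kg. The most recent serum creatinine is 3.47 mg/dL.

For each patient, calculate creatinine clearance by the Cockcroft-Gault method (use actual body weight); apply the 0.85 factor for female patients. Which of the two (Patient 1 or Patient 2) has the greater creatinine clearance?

Patient 1

Patient 1: CrCl = (140 − 40) × 105 / (72 × 3.2) × 0.85 = 10500.0 / 230.40 × 0.85 ≈ 38.7 mL/min
Patient 2: CrCl = (140 − 71) × 113.8 / (72 × 3.47) = 7852.2 / 249.84 ≈ 31.4 mL/min
38.7 vs 31.4 mL/min → Patient 1 is higher.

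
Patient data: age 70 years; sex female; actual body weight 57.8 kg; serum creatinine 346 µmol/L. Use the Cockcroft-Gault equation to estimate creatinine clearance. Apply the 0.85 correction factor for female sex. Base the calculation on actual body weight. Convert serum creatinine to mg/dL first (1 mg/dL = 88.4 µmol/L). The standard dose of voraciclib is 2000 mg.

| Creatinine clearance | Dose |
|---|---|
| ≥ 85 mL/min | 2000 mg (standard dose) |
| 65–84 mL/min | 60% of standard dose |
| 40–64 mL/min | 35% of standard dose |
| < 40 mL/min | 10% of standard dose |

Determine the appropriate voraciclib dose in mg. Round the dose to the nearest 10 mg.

200 mg

SCr = 346 / 88.4 = 3.914 mg/dL
CrCl = (140 − 70) × 57.8 / (72 × 3.914) × 0.85 = 4046.0 / 281.81 × 0.85 ≈ 12.2 mL/min
CrCl ≈ 12 mL/min → bracket < 40 mL/min.
10% of 2000 mg = 200 mg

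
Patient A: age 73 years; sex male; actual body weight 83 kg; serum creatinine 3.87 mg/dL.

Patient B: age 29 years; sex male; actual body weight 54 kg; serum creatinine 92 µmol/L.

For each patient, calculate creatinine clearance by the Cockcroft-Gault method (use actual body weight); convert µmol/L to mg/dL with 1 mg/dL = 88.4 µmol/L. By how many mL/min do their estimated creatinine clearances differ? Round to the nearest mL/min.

60 mL/min

Patient A: CrCl = (140 − 73) × 83 / (72 × 3.87) = 5561.0 / 278.64 ≈ 20.0 mL/min
Patient B: SCr = 92 / 88.4 = 1.041 mg/dL
Patient B: CrCl = (140 − 29) × 54 / (72 × 1.041) = 5994.0 / 74.95 ≈ 80.0 mL/min
|20.0 − 80.0| = 60.0 mL/min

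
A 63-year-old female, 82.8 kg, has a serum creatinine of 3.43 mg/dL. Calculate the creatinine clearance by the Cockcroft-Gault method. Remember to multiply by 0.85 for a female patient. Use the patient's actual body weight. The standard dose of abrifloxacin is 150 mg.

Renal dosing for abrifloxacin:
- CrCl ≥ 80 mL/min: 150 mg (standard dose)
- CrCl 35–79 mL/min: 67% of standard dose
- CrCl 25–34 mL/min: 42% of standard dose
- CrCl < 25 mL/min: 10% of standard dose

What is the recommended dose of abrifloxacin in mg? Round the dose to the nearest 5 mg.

CrCl = (140 − 63) × 82.8 / (72 × 3.43) × 0.85 = 6375.6 / 246.96 × 0.85 ≈ 21.9 mL/min
CrCl ≈ 22 mL/min → bracket < 25 mL/min.
10% of 150 mg = 15 mg

15 mg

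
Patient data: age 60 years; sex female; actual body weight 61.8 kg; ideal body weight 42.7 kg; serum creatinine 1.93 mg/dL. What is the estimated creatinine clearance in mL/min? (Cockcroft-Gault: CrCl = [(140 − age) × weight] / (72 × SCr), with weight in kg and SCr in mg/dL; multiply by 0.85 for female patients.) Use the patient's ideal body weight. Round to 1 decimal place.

20.9 mL/min

CrCl = (140 − 60) × 42.7 / (72 × 1.93) × 0.85 = 3416.0 / 138.96 × 0.85 ≈ 20.9 mL/min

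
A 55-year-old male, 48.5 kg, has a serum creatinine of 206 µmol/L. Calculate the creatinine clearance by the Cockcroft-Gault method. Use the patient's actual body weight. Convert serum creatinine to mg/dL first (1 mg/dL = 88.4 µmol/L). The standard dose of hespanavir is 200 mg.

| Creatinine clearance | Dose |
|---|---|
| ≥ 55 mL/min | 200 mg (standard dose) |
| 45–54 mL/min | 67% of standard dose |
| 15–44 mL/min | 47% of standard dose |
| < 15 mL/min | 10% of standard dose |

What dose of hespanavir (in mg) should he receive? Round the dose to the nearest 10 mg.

90 mg

SCr = 206 / 88.4 = 2.33 mg/dL
CrCl = (140 − 55) × 48.5 / (72 × 2.33) = 4122.5 / 167.76 ≈ 24.6 mL/min
CrCl ≈ 25 mL/min → bracket 15–44 mL/min.
47% of 200 mg = 94 mg → 90 mg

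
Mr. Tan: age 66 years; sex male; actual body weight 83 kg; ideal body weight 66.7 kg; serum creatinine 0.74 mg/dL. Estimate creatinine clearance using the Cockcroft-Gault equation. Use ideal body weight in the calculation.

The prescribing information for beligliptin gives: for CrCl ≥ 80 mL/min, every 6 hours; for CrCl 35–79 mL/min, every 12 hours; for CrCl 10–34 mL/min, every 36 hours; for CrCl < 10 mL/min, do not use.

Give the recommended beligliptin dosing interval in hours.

CrCl = (140 − 66) × 66.7 / (72 × 0.74) = 4935.8 / 53.28 ≈ 92.6 mL/min
CrCl ≈ 93 mL/min → bracket ≥ 80 mL/min → every 6 hours.

every 6 hours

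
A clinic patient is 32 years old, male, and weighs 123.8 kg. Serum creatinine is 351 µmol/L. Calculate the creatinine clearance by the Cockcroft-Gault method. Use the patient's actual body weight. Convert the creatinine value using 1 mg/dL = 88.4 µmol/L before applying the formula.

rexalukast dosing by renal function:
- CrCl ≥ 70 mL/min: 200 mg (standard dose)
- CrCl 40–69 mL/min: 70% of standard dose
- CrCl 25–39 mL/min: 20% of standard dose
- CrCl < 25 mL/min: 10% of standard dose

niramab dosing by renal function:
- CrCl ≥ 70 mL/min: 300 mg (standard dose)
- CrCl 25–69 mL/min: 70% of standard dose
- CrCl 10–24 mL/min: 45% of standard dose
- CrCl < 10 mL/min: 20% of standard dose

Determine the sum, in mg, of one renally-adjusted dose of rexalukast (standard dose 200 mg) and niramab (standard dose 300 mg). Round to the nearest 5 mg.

350 mg

SCr = 351 / 88.4 = 3.971 mg/dL
CrCl = (140 − 32) × 123.8 / (72 × 3.971) = 13370.4 / 285.91 ≈ 46.8 mL/min
CrCl ≈ 47 mL/min.
rexalukast: 40–69 mL/min → 70% of 200 mg = 140 mg.
niramab: 25–69 mL/min → 70% of 300 mg = 210 mg.
Total = 140 + 210 = 350 mg.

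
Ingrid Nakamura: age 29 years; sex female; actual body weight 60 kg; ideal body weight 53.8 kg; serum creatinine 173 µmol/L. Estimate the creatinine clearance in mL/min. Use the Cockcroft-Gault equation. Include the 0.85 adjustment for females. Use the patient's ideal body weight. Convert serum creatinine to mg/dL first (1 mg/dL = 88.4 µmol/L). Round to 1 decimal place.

SCr = 173 / 88.4 = 1.957 mg/dL
CrCl = (140 − 29) × 53.8 / (72 × 1.957) × 0.85 = 5971.8 / 140.90 × 0.85 ≈ 36.0 mL/min

36.0 mL/min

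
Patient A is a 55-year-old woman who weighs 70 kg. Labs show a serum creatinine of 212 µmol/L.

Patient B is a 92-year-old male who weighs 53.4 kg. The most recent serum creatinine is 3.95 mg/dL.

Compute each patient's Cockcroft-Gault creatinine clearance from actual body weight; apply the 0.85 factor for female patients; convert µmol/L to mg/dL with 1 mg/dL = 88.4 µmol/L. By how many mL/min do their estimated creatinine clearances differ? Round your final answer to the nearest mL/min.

20 mL/min

Patient A: SCr = 212 / 88.4 = 2.398 mg/dL
Patient A: CrCl = (140 − 55) × 70 / (72 × 2.398) × 0.85 = 5950.0 / 172.66 × 0.85 ≈ 29.3 mL/min
Patient B: CrCl = (140 − 92) × 53.4 / (72 × 3.95) = 2563.2 / 284.40 ≈ 9.0 mL/min
|29.3 − 9.0| = 20.3 mL/min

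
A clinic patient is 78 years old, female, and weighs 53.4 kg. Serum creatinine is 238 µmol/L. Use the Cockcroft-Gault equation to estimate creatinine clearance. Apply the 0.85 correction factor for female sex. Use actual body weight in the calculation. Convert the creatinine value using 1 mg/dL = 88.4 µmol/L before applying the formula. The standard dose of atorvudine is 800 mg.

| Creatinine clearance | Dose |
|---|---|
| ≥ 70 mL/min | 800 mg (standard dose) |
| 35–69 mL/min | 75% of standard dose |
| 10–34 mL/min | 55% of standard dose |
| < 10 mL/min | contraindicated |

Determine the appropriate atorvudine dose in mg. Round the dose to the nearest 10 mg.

440 mg

SCr = 238 / 88.4 = 2.692 mg/dL
CrCl = (140 − 78) × 53.4 / (72 × 2.692) × 0.85 = 3310.8 / 193.82 × 0.85 ≈ 14.5 mL/min
CrCl ≈ 15 mL/min → bracket 10–34 mL/min.
55% of 800 mg = 440 mg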